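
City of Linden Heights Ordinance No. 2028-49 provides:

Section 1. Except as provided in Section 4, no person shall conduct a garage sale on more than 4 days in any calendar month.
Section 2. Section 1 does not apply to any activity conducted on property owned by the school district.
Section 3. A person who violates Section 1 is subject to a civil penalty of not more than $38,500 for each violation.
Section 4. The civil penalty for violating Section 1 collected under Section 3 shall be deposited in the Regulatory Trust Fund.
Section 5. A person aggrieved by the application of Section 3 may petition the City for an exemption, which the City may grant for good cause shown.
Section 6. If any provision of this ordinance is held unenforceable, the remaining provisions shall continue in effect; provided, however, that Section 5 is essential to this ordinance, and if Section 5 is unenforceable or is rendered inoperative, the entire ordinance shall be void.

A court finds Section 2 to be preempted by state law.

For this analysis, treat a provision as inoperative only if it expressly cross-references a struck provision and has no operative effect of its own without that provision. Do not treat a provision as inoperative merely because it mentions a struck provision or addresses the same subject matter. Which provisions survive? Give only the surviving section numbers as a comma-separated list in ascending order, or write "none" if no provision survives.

Section 2 is struck. Nothing else in the ordinance is defined by reference to Section 2. Section 6 makes Section 5 an essential term, but Section 5 is unaffected, so the severability proviso in Section 6 preserves the remaining provisions. Section 1, Section 3, Section 4, Section 5, and Section 6 remain in effect.

1, 3, 4, 5, 6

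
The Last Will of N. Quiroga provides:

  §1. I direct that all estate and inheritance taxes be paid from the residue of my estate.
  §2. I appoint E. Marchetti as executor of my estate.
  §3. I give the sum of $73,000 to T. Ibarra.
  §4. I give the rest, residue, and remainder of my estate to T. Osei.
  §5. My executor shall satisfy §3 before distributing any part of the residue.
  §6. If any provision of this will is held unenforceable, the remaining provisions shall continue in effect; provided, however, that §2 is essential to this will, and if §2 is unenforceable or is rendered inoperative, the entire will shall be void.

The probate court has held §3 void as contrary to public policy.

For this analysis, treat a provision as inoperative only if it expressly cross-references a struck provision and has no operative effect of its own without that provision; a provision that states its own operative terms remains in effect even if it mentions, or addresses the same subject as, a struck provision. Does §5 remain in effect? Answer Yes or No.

No

§3 is struck. §5 has no operative effect of its own apart from §3 and is therefore inoperative. §6 makes §2 an essential term, but §2 is unaffected, so the severability proviso in §6 preserves the remaining provisions. §1, §2, §4, and §6 remain in effect. §5 is among the inoperative provisions, so the answer is no.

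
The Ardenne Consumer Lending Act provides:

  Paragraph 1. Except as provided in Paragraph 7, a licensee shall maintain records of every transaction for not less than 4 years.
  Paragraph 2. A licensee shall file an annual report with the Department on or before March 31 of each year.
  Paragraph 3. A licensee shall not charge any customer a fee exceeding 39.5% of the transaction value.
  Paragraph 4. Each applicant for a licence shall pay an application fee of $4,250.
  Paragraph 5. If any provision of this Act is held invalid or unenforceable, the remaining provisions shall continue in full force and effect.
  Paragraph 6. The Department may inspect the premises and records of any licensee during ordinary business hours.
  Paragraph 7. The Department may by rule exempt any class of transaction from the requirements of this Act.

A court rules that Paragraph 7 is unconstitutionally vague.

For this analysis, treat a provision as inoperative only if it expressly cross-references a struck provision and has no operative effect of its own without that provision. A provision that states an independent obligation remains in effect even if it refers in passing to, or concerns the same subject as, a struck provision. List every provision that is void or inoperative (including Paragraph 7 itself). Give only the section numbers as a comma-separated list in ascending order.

7

Paragraph 7 is struck. Paragraph 1 mentions Paragraph 7 but its own obligation stands independently of Paragraph 7, so Paragraph 1 is not affected. No other provision's operative terms depend on Paragraph 7. Under the severability clause in Paragraph 5, the remaining provisions continue in force. That leaves Paragraph 1, Paragraph 2, Paragraph 3, Paragraph 4, Paragraph 5, and Paragraph 6 in effect.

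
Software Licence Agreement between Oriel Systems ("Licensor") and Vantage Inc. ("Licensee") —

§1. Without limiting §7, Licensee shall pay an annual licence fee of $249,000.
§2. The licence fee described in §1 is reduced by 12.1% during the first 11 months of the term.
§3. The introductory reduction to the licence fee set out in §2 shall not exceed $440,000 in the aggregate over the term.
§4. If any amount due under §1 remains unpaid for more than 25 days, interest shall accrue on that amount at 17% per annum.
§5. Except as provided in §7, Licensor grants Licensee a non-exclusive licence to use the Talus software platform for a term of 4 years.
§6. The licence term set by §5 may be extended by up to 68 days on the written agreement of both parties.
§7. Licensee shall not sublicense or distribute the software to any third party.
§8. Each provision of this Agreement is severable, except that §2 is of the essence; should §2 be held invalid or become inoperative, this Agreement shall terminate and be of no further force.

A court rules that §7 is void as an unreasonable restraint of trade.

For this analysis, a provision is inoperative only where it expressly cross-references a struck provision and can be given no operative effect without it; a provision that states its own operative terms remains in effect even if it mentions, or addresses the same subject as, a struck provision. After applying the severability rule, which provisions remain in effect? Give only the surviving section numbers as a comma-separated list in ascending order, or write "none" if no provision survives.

§7 is struck. §1 mentions §7 but its own obligation stands independently of §7, so §1 is not affected. Although §5 refers to §7, its operative terms do not depend on §7, so it remains in effect. No other provision's operative terms depend on §7. §8 makes §2 an essential term, but §2 is unaffected, so the severability proviso in §8 preserves the remaining provisions. The provisions still in force are §1, §2, §3, §4, §5, §6, and §8.

1, 2, 3, 4, 5, 6, 8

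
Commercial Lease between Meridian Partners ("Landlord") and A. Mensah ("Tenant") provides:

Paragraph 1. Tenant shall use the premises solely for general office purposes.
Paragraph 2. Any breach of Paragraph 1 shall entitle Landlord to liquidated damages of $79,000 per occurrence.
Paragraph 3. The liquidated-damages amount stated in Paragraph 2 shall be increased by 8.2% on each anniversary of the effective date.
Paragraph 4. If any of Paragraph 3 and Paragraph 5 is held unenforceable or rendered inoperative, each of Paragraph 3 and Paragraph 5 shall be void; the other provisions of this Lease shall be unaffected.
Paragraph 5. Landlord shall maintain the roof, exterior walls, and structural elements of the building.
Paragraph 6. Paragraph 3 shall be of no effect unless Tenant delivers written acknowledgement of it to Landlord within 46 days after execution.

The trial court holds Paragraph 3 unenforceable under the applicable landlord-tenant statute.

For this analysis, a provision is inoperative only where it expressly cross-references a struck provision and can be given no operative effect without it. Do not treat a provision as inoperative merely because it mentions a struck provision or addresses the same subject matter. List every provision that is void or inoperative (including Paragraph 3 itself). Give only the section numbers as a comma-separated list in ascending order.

3, 5, 6

Paragraph 3 is struck. Paragraph 6 has no operative effect of its own apart from Paragraph 3 and is therefore inoperative. Paragraph 4 declares Paragraph 3 and Paragraph 5 mutually dependent; since one of them has fallen, all of them are of no effect. That brings down Paragraph 5 as well. The remainder continues in force under Paragraph 4. That leaves Paragraph 1, Paragraph 2, and Paragraph 4 in effect.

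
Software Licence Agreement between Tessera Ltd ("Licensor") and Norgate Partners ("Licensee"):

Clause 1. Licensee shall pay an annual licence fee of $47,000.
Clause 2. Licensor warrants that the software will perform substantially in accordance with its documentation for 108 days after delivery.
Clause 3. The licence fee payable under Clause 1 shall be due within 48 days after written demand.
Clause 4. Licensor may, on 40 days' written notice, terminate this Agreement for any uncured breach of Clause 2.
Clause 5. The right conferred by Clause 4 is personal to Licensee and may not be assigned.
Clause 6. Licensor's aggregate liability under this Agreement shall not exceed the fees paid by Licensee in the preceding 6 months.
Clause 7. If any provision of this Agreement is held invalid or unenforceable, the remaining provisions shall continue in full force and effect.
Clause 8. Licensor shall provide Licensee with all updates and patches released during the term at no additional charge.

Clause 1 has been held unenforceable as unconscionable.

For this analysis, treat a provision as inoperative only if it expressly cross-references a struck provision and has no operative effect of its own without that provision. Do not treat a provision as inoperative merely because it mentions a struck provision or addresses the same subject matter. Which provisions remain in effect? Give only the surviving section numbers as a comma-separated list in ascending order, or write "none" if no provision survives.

Clause 1 is struck. The whole of Clause 3 is the payment deadline for the licence fee, defined by reference to Clause 1, so Clause 3 cannot stand once Clause 1 is removed. Under the severability clause in Clause 7, the remaining provisions continue in force. The provisions still in force are Clause 2, Clause 4, Clause 5, Clause 6, Clause 7, and Clause 8.

2, 4, 5, 6, 7, 8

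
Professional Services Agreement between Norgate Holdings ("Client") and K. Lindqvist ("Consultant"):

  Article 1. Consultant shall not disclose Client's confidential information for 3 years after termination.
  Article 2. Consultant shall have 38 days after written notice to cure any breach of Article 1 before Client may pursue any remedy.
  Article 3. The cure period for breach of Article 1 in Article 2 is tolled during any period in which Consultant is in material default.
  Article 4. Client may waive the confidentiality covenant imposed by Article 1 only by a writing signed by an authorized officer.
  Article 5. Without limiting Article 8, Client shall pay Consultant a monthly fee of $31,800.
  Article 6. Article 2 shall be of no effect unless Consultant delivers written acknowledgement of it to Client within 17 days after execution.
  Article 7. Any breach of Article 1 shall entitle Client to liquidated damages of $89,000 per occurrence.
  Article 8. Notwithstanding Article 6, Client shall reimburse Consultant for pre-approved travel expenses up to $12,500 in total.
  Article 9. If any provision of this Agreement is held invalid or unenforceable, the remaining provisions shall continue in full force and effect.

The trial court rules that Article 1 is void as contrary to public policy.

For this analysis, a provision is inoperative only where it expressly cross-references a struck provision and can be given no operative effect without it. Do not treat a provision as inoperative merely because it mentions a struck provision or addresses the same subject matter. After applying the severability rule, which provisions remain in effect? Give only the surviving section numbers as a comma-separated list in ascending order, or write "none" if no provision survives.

Article 1 is struck. Article 2 has no operative effect of its own apart from Article 1 and is therefore inoperative. The only function of Article 4 is the waiver condition for Article 1, so it cannot stand once Article 1 is removed. Article 7 has no operative effect of its own apart from Article 1 and is therefore inoperative. Article 3 operates only by reference to Article 2, so it falls with Article 2. Article 6 merely fixes the acknowledgement condition for Article 2; with Article 2 gone it has nothing to operate on and falls away. Article 8 mentions Article 6 but its own obligation stands independently of Article 6, so Article 8 is not affected. Under the severability clause in Article 9, the remaining provisions continue in force. Article 5, Article 8, and Article 9 remain in effect.

5, 8, 9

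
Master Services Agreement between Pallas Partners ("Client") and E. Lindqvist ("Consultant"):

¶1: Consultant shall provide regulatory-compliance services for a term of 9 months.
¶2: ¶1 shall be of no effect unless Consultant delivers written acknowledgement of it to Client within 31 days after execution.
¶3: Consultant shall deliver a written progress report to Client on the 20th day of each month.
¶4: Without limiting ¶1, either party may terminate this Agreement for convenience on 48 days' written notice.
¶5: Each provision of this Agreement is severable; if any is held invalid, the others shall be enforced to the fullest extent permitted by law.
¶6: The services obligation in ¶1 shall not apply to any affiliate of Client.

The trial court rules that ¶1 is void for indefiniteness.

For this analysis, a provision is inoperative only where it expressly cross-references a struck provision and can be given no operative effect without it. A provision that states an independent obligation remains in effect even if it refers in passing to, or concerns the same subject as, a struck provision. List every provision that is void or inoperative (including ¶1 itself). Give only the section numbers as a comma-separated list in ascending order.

1, 2, 6

¶1 is struck. ¶2 operates only by reference to ¶1, so it falls with ¶1. ¶6 operates only by reference to ¶1, so it falls with ¶1. Although ¶4 refers to ¶1, its operative terms do not depend on ¶1, so it remains in effect. Under the severability clause in ¶5, the remaining provisions continue in force. That leaves ¶3, ¶4, and ¶5 in effect.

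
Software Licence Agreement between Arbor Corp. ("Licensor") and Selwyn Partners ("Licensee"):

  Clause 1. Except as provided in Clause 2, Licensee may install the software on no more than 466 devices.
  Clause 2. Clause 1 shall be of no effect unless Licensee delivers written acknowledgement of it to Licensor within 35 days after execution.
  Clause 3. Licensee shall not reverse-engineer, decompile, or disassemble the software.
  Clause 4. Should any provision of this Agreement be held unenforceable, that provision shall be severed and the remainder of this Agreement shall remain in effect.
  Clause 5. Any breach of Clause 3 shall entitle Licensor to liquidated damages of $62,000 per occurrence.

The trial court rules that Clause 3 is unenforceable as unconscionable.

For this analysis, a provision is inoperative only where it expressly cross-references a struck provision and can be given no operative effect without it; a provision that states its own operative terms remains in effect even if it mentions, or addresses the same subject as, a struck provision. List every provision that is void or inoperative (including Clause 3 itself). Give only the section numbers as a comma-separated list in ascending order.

Clause 3 is struck. Clause 5 does nothing except set the liquidated-damages amount by reference to Clause 3; with Clause 3 gone it has no independent effect and is inoperative. Clause 4 is a severability clause and preserves every provision that can still be given independent effect. Clause 1, Clause 2, and Clause 4 remain in effect.

3, 5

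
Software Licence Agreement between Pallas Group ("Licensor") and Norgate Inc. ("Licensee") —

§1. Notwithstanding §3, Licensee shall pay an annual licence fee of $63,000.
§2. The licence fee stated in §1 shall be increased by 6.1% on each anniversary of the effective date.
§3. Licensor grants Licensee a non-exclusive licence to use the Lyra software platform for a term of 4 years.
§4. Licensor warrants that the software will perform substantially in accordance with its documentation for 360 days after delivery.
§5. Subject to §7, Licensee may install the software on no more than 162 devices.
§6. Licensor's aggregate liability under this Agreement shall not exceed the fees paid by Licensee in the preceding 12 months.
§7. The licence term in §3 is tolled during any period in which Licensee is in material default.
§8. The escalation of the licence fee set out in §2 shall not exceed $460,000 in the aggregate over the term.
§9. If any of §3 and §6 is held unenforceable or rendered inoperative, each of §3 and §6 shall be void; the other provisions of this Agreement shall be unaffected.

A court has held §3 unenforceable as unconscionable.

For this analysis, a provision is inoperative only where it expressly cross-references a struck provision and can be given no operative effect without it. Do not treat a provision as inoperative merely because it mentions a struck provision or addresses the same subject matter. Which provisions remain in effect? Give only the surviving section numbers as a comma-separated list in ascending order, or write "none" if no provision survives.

1, 2, 4, 5, 8, 9

§3 is struck. §7 does nothing except set the tolling of the licence term by reference to §3; with §3 gone it has no independent effect and is inoperative. §1 mentions §3 but its own obligation stands independently of §3, so §1 is not affected. §5 mentions §7 but its own obligation stands independently of §7, so §5 is not affected. §9 declares §3 and §6 mutually dependent; since one of them has fallen, all of them are of no effect. That brings down §6 as well. The remainder continues in force under §9. The provisions still in force are §1, §2, §4, §5, §8, and §9.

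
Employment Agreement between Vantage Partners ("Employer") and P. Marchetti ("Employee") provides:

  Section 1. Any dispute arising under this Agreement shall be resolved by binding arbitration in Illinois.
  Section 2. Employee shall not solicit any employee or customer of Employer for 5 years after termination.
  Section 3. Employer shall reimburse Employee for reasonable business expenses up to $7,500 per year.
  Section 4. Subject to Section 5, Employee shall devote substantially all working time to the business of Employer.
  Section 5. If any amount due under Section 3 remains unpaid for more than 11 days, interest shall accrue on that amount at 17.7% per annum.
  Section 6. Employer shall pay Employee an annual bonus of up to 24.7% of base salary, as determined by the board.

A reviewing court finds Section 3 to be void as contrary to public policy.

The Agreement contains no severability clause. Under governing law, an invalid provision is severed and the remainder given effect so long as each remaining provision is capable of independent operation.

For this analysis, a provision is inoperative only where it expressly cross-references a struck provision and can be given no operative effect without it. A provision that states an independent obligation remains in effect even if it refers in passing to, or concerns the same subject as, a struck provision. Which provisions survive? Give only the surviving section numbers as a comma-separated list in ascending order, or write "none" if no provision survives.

Section 3 is struck. Section 5 does nothing except set the default interest on the expense-reimbursement cap by reference to Section 3; with Section 3 gone it has no independent effect and is inoperative. Although Section 4 refers to Section 5, its operative terms do not depend on Section 5, so it remains in effect. With no severability clause, the stated default rule severs what cannot stand and enforces each remaining provision that can operate on its own. The provisions still in force are Section 1, Section 2, Section 4, and Section 6.

1, 2, 4, 6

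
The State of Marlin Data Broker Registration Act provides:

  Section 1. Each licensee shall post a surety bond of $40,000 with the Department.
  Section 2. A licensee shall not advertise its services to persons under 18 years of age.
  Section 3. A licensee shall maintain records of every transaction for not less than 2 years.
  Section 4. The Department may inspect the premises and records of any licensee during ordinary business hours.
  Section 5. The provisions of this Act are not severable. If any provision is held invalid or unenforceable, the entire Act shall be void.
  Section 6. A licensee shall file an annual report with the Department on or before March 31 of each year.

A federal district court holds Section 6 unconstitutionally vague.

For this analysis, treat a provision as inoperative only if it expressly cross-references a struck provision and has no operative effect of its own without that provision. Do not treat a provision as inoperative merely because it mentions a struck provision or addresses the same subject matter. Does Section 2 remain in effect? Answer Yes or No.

No

Section 6 is struck. No other provision's operative terms depend on Section 6. Section 5 provides that the Act is not severable, so the invalidity of any one provision voids the entire Act. No provision of the Act survives. Section 2 is among the inoperative provisions, so the answer is no.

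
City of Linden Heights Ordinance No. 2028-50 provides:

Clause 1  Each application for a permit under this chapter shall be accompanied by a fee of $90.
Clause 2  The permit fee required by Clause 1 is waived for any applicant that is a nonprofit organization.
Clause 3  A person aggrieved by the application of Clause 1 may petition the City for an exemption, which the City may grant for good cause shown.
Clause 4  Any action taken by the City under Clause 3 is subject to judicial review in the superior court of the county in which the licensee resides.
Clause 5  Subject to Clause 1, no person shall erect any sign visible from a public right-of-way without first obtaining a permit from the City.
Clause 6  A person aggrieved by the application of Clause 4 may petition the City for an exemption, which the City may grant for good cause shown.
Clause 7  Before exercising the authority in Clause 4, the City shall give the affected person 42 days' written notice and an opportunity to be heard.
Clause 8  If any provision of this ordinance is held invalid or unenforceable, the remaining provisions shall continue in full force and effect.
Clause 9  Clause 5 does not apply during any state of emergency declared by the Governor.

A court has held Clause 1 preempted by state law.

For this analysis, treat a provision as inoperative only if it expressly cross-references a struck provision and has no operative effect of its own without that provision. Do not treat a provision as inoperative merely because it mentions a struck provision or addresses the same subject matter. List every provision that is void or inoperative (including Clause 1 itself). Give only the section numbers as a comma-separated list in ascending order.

1, 2, 3, 4, 6, 7

Clause 1 is struck. Clause 2 does nothing except set the nonprofit waiver of the permit fee by reference to Clause 1; with Clause 1 gone it has no independent effect and is inoperative. The only function of Clause 3 is the exemption procedure for Clause 1, so it cannot stand once Clause 1 is removed. Clause 4 operates only by reference to Clause 3, so it falls with Clause 3. Clause 6 operates only by reference to Clause 4, so it falls with Clause 4. Clause 7 has no operative effect of its own apart from Clause 4 and is therefore inoperative. Although Clause 5 refers to Clause 1, its operative terms do not depend on Clause 1, so it remains in effect. Clause 8 is a severability clause and preserves every provision that can still be given independent effect. Clause 5, Clause 8, and Clause 9 remain in effect.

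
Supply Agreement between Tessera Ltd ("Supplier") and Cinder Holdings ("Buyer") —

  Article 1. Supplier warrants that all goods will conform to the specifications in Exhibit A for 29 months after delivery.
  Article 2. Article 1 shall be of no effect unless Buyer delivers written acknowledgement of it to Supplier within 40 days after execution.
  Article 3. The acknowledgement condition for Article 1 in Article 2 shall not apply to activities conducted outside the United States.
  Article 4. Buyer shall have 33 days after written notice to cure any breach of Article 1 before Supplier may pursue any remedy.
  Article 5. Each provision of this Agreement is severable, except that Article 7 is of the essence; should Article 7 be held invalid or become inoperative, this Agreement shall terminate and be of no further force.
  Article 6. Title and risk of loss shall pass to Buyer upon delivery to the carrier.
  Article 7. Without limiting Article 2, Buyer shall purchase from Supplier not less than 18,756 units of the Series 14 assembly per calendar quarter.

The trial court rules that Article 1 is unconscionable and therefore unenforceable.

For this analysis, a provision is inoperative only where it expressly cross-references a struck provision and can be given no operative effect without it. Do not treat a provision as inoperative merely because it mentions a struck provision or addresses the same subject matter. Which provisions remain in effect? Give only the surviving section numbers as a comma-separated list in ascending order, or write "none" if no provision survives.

5, 6, 7

Article 1 is struck. The only function of Article 2 is the acknowledgement condition for Article 1, so it cannot stand once Article 1 is removed. Article 4 operates only by reference to Article 1, so it falls with Article 1. Article 3 does nothing except set the carve-out from the acknowledgement condition for Article 1 by reference to Article 2; with Article 2 gone it has no independent effect and is inoperative. Article 7 mentions Article 2 but its own obligation stands independently of Article 2, so Article 7 is not affected. Article 5 makes Article 7 an essential term, but Article 7 is unaffected, so the severability proviso in Article 5 preserves the remaining provisions. The provisions still in force are Article 5, Article 6, and Article 7.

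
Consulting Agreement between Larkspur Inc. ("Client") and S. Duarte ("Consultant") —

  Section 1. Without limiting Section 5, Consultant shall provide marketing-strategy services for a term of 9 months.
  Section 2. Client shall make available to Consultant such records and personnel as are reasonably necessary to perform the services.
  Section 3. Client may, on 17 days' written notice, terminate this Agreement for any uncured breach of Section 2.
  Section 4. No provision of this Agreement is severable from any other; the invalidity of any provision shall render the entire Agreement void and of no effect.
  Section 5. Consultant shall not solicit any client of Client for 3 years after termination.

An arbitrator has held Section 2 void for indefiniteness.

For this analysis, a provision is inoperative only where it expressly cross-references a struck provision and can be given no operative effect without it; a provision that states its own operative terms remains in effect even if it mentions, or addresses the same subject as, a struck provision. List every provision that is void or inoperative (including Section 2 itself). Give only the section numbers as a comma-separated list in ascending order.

Section 2 is struck. The only function of Section 3 is the termination right for breach of Section 2, so it cannot stand once Section 2 is removed. Section 4 provides that the Agreement is not severable, so the invalidity of any one provision voids the entire Agreement. No provision of the Agreement survives.

1, 2, 3, 4, 5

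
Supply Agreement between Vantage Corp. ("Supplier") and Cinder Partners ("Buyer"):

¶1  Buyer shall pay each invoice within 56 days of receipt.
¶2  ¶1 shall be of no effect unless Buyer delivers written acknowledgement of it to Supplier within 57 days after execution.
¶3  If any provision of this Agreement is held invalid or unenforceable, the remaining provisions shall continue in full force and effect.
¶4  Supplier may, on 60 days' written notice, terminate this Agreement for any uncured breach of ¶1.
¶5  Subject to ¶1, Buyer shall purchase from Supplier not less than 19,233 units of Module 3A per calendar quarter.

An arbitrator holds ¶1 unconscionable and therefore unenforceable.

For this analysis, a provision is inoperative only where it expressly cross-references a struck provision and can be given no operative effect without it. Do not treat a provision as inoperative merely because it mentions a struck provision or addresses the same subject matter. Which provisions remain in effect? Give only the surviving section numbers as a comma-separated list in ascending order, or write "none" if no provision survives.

3, 5

¶1 is struck. ¶2 merely fixes the acknowledgement condition for ¶1; with ¶1 gone it has nothing to operate on and falls away. ¶4 has no operative effect of its own apart from ¶1 and is therefore inoperative. Although ¶5 refers to ¶1, its operative terms do not depend on ¶1, so it remains in effect. Under the severability clause in ¶3, the remaining provisions continue in force. ¶3 and ¶5 remain in effect.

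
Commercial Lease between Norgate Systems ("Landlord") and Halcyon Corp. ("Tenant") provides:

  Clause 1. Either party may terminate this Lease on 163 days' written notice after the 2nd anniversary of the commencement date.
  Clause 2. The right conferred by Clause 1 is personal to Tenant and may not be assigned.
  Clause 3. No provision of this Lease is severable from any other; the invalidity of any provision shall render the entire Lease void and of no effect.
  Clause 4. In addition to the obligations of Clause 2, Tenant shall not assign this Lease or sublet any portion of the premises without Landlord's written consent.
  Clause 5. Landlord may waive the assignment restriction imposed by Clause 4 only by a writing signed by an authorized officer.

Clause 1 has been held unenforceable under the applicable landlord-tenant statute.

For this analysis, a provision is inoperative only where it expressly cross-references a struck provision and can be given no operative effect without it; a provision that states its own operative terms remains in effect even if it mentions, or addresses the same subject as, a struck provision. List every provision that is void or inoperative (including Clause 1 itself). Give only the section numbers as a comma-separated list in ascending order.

1, 2, 3, 4, 5

Clause 1 is struck. The only function of Clause 2 is the non-assignment of Clause 1, so it cannot stand once Clause 1 is removed. Clause 3 provides that the Lease is not severable, so the invalidity of any one provision voids the entire Lease. No provision of the Lease survives.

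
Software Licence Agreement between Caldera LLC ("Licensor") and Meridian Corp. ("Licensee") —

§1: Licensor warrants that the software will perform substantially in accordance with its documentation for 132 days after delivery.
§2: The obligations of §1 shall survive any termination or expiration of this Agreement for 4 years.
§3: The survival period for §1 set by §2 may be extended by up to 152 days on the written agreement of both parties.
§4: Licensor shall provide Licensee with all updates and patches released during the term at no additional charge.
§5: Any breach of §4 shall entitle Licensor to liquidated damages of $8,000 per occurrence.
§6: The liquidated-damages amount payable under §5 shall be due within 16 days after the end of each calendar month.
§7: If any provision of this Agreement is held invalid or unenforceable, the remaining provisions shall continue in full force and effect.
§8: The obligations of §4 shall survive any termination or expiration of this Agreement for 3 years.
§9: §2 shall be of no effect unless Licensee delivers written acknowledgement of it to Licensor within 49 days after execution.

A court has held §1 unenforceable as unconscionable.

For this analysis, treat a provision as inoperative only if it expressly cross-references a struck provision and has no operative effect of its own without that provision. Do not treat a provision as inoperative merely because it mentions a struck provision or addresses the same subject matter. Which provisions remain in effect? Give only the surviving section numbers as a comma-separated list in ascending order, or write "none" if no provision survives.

§1 is struck. §2 has no operative effect of its own apart from §1 and is therefore inoperative. §3 has no operative effect of its own apart from §2 and is therefore inoperative. The only function of §9 is the acknowledgement condition for §2, so it cannot stand once §2 is removed. Under the severability clause in §7, the remaining provisions continue in force. §4, §5, §6, §7, and §8 remain in effect.

4, 5, 6, 7, 8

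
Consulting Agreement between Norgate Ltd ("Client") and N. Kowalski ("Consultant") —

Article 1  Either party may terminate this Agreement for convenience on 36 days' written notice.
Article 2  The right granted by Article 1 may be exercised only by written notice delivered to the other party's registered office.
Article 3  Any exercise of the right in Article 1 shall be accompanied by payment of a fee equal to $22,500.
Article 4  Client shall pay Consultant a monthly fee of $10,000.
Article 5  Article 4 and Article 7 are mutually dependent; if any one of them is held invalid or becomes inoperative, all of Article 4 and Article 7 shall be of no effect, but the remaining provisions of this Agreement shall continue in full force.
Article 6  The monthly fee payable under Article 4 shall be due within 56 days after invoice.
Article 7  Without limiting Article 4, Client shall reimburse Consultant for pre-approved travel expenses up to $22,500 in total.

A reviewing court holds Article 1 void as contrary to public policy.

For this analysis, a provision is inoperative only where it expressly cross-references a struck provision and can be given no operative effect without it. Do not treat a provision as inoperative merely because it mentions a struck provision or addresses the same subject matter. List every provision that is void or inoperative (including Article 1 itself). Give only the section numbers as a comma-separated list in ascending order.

1, 2, 3

Article 1 is struck. Article 2 merely fixes the notice requirement for Article 1; with Article 1 gone it has nothing to operate on and falls away. Article 3 merely fixes the exercise fee for Article 1; with Article 1 gone it has nothing to operate on and falls away. Article 5 ties Article 4 and Article 7 together, but none of those is affected here; the remaining provisions continue in force under Article 5. The provisions still in force are Article 4, Article 5, Article 6, and Article 7.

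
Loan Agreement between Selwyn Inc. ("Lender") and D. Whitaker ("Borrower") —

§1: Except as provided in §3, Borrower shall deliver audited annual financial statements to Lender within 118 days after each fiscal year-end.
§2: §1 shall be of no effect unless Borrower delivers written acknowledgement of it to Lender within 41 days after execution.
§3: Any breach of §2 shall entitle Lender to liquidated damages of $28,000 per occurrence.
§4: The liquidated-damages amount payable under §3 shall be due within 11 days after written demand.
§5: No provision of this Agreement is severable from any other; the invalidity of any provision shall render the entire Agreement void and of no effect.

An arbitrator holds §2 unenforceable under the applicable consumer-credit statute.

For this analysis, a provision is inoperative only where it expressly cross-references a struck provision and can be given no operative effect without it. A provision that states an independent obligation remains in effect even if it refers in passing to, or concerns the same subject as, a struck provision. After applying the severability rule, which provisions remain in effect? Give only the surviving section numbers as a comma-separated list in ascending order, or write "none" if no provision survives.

none

§2 is struck. The whole of §3 is the liquidated-damages amount, defined by reference to §2, so §3 cannot stand once §2 is removed. §4 operates only by reference to §3, so it falls with §3. §5 provides that the Agreement is not severable, so the invalidity of any one provision voids the entire Agreement. No provision of the Agreement survives.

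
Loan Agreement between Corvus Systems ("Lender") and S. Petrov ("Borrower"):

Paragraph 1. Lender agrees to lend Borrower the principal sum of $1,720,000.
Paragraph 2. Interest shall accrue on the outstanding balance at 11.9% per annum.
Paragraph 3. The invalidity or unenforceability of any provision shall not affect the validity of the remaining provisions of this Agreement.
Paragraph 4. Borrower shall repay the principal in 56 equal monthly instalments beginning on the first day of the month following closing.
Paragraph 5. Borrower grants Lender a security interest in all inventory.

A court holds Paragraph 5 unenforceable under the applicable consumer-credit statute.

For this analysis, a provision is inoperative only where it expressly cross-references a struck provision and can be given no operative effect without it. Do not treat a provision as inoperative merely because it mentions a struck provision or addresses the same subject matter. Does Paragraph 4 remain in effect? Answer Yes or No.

Yes

Paragraph 5 is struck. No other provision's operative terms depend on Paragraph 5. Paragraph 3 is a severability clause and preserves every provision that can still be given independent effect. Paragraph 1, Paragraph 2, Paragraph 3, and Paragraph 4 remain in effect. Paragraph 4 is among the surviving provisions, so the answer is yes.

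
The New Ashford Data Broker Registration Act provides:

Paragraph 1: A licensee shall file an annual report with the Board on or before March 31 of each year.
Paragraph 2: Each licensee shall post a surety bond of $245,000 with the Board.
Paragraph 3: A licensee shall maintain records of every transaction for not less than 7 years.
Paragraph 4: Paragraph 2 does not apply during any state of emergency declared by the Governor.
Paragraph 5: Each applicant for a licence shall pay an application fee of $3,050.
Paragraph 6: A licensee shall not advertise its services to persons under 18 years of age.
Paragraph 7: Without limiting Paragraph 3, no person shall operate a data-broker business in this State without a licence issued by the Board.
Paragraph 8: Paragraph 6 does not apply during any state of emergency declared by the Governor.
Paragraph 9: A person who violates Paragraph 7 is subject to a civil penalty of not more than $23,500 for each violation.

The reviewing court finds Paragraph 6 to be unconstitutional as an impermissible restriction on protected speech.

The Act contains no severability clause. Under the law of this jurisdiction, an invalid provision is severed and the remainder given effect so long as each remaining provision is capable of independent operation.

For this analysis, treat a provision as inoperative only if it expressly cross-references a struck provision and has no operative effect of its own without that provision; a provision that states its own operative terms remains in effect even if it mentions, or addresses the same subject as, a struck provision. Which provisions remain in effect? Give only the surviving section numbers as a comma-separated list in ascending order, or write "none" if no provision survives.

1, 2, 3, 4, 5, 7, 9

Paragraph 6 is struck. The only function of Paragraph 8 is the emergency suspension of Paragraph 6, so it cannot stand once Paragraph 6 is removed. With no severability clause, the stated default rule severs what cannot stand and enforces each remaining provision that can operate on its own. That leaves Paragraph 1, Paragraph 2, Paragraph 3, Paragraph 4, Paragraph 5, Paragraph 7, and Paragraph 9 in effect.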